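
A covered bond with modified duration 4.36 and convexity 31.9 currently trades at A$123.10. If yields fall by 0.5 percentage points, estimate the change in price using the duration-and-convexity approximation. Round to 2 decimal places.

Duration effect: -D_mod·Δy = -4.36 × (-0.005) = +0.021800
Convexity effect: ½·C·(Δy)² = 0.5 × 31.9 × (-0.005)² = +0.00039875
ΔP/P ≈ +0.021800 + 0.00039875 = +0.02219875
ΔP ≈ 123.10 × (+0.02219875) = +2.732666125.

+A$2.73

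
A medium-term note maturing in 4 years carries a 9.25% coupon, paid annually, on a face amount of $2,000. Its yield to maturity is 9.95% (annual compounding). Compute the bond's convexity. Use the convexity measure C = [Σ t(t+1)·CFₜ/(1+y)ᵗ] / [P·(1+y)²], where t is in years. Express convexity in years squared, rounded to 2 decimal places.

With y = 0.0995:
  t   CF        PV=CF/(1+0.0995)^t    t·PV        t(t+1)·PV
  1       185.00       168.2583       168.2583         336.5166
  2       185.00       153.0317       306.0633         918.1899
  3       185.00       139.1829       417.5488       1,670.1954
  4     2,185.00     1,495.1009     5,980.4036      29,902.0182
  Σ                  1,955.5738     6,872.2741      32,826.9201
P = 1,955.5738.
Convexity = Σ t(t+1)·PV / [P·(1+y)²] = 32,826.9201 / (1,955.5738 × 1.208900) = 13.88563.

13.89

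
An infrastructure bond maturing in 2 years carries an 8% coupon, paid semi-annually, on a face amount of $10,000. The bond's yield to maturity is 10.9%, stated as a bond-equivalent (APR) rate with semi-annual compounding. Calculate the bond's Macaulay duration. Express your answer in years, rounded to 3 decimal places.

1.884 years

Periodic yield y = 0.0545. Discount each cash flow and weight by its period:
  t   CF        PV=CF/(1+0.0545)^t    t·PV
  1       400.00       379.3267       379.3267
  2       400.00       359.7219       719.4437
  3       400.00       341.1303     1,023.3908
  4    10,400.00     8,410.9878    33,643.9512
  Σ                  9,491.1666    35,766.1124
Price P = Σ PV = 9,491.1666.
Macaulay duration = Σ(t·PV) / P = 35,766.1124 / 9,491.1666 = 3.76836 half-year periods.
In years: 3.76836 / 2 = 1.88418 years.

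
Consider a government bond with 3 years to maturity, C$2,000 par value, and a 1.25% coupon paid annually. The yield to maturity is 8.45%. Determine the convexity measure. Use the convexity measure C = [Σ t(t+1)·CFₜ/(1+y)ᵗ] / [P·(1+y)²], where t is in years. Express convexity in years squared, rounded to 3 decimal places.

With y = 0.0845:
  t   CF        PV=CF/(1+0.0845)^t    t·PV        t(t+1)·PV
  1        25.00        23.0521        23.0521          46.1042
  2        25.00        21.2560        42.5119         127.5358
  3     2,025.00     1,587.5827     4,762.7481      19,050.9924
  Σ                  1,631.8908     4,828.3121      19,224.6324
P = 1,631.8908.
Convexity = Σ t(t+1)·PV / [P·(1+y)²] = 19,224.6324 / (1,631.8908 × 1.176140) = 10.01631.

10.016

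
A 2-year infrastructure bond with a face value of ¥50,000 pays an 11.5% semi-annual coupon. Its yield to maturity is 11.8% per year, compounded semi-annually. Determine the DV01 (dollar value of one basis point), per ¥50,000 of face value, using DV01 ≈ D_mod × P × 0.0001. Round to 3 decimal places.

¥8.653

Periodic yield y = 0.059.
  t   CF        PV=CF/(1+0.059)^t    t·PV
  1     2,875.00     2,714.8253     2,714.8253
  2     2,875.00     2,563.5744     5,127.1488
  3     2,875.00     2,420.7502     7,262.2505
  4    52,875.00    42,040.3710   168,161.4840
  Σ                 49,739.5209   183,265.7086
P = 49,739.5209; D_Mac = 3.68451 half-year periods = 1.84225 yrs; D_mod = 1.73962 yrs.
DV01 ≈ 1.73962 × 49,739.5209 × 0.0001 = 8.652772.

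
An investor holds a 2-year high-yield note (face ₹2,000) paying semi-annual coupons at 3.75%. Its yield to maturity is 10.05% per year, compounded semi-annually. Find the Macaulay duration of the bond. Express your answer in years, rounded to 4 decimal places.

Periodic yield y = 0.05025. Discount each cash flow and weight by its period:
  t   CF        PV=CF/(1+0.05025)^t    t·PV
  1        37.50        35.7058        35.7058
  2        37.50        33.9974        67.9948
  3        37.50        32.3708        97.1123
  4     2,037.50     1,674.6608     6,698.6432
  Σ                  1,776.7348     6,899.4562
Price P = Σ PV = 1,776.7348.
Macaulay duration = Σ(t·PV) / P = 6,899.4562 / 1,776.7348 = 3.88322 half-year periods.
In years: 3.88322 / 2 = 1.94161 years.

1.9416 years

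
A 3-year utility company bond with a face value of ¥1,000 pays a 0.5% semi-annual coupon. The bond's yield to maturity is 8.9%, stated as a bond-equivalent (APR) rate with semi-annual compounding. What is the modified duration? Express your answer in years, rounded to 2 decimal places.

2.85 years

Periodic yield y = 0.0445. First find Macaulay duration:
  t   CF        PV=CF/(1+0.0445)^t    t·PV
  1         2.50         2.3935         2.3935
  2         2.50         2.2915         4.5830
  3         2.50         2.1939         6.5817
  4         2.50         2.1004         8.4017
  5         2.50         2.0109        10.0547
  6     1,002.50       772.0292     4,632.1751
  Σ                    783.0194     4,664.1896
P = 783.0194; Macaulay duration = 4,664.1896 / 783.0194 = 5.95667 half-year periods = 2.97834 years.
Modified duration = D_Mac / (1 + y) = 2.97834 / 1.0445 = 2.85145 years.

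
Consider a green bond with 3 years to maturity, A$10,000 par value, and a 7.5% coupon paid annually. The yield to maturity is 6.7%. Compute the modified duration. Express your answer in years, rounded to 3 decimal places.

2.622 years

Periodic yield y = 0.067. First find Macaulay duration:
  t   CF        PV=CF/(1+0.067)^t    t·PV
  1       750.00       702.9053       702.9053
  2       750.00       658.7679     1,317.5358
  3    10,750.00     8,849.4281    26,548.2844
  Σ                 10,211.1014    28,568.7255
P = 10,211.1014; Macaulay duration = 28,568.7255 / 10,211.1014 = 2.79781 years.
Modified duration = D_Mac / (1 + y) = 2.79781 / 1.067 = 2.62213 years.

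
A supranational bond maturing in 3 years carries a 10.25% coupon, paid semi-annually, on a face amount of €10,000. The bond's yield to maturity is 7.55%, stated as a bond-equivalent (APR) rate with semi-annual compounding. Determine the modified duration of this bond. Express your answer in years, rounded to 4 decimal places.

Periodic yield y = 0.03775. First find Macaulay duration:
  t   CF        PV=CF/(1+0.03775)^t    t·PV
  1       512.50       493.8569       493.8569
  2       512.50       475.8920       951.7840
  3       512.50       458.5806     1,375.7417
  4       512.50       441.8989     1,767.5955
  5       512.50       425.8240     2,129.1201
  6    10,512.50     8,416.8494    50,501.0964
  Σ                 10,712.9017    57,219.1946
P = 10,712.9017; Macaulay duration = 57,219.1946 / 10,712.9017 = 5.34115 half-year periods = 2.67057 years.
Modified duration = D_Mac / (1 + y) = 2.67057 / 1.03775 = 2.57343 years.

2.5734 years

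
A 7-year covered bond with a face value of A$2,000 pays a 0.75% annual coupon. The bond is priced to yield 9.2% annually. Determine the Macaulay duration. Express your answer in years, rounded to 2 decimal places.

6.78 years

Periodic yield y = 0.092. Discount each cash flow and weight by its year:
  t   CF        PV=CF/(1+0.092)^t    t·PV
  1        15.00        13.7363        13.7363
  2        15.00        12.5790        25.1580
  3        15.00        11.5192        34.5577
  4        15.00        10.5487        42.1950
  5        15.00         9.6600        48.3001
  6        15.00         8.8462        53.0770
  7     2,015.00     1,088.2197     7,617.5379
  Σ                  1,155.1091     7,834.5619
Price P = Σ PV = 1,155.1091.
Macaulay duration = Σ(t·PV) / P = 7,834.5619 / 1,155.1091 = 6.78253 years.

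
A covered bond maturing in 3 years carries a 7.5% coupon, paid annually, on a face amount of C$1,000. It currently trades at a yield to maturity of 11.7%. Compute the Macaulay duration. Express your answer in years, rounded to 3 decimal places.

2.784 years

Periodic yield y = 0.117. Discount each cash flow and weight by its year:
  t   CF        PV=CF/(1+0.117)^t    t·PV
  1        75.00        67.1441        67.1441
  2        75.00        60.1111       120.2223
  3     1,075.00       771.3455     2,314.0365
  Σ                    898.6008     2,501.4029
Price P = Σ PV = 898.6008.
Macaulay duration = Σ(t·PV) / P = 2,501.4029 / 898.6008 = 2.78366 years.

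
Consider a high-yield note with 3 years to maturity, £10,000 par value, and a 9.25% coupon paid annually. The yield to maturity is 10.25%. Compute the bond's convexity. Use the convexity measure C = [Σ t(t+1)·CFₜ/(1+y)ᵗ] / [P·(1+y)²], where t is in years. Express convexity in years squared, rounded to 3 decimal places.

With y = 0.1025:
  t   CF        PV=CF/(1+0.1025)^t    t·PV        t(t+1)·PV
  1       925.00       839.0023       839.0023       1,678.0045
  2       925.00       760.9998     1,521.9996       4,565.9987
  3    10,925.00     8,152.4032    24,457.2096      97,828.8385
  Σ                  9,752.4053    26,818.2115     104,072.8418
P = 9,752.4053.
Convexity = Σ t(t+1)·PV / [P·(1+y)²] = 104,072.8418 / (9,752.4053 × 1.215506) = 8.77947.

8.779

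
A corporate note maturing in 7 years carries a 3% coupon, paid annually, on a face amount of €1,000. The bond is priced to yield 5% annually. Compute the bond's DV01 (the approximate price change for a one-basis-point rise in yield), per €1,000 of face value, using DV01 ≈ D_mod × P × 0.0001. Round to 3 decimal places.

Periodic yield y = 0.05.
  t   CF        PV=CF/(1+0.05)^t    t·PV
  1        30.00        28.5714        28.5714
  2        30.00        27.2109        54.4218
  3        30.00        25.9151        77.7454
  4        30.00        24.6811        98.7243
  5        30.00        23.5058       117.5289
  6        30.00        22.3865       134.3188
  7     1,030.00       732.0018     5,124.0124
  Σ                    884.2725     5,635.3230
P = 884.2725; D_Mac = 6.37284 yrs; D_mod = 6.06937 yrs.
DV01 ≈ 6.06937 × 884.2725 × 0.0001 = 0.536697.

€0.537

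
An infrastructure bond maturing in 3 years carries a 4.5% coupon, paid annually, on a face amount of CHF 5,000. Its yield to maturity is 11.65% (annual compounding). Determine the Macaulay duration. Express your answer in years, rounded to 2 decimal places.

2.86 years

Periodic yield y = 0.1165. Discount each cash flow and weight by its year:
  t   CF        PV=CF/(1+0.1165)^t    t·PV
  1       225.00       201.5226       201.5226
  2       225.00       180.4950       360.9899
  3     5,225.00     3,754.1370    11,262.4109
  Σ                  4,136.1545    11,824.9234
Price P = Σ PV = 4,136.1545.
Macaulay duration = Σ(t·PV) / P = 11,824.9234 / 4,136.1545 = 2.85892 years.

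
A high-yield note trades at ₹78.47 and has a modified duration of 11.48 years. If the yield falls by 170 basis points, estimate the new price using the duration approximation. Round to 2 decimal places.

₹93.78

Duration approximation: ΔP/P ≈ -D_mod · Δy = -11.48 × (-0.017) = +0.195160.
New price ≈ 78.47 × (1 + 0.195160) = 93.7842052.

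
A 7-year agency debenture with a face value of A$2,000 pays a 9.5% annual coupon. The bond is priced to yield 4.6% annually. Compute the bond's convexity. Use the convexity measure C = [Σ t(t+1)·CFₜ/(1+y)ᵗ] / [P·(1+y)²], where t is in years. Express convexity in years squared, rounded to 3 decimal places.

With y = 0.046:
  t   CF        PV=CF/(1+0.046)^t    t·PV        t(t+1)·PV
  1       190.00       181.6444       181.6444         363.2887
  2       190.00       173.6562       347.3124       1,041.9371
  3       190.00       166.0193       498.0579       1,992.2315
  4       190.00       158.7182       634.8730       3,174.3650
  5       190.00       151.7383       758.6914       4,552.1486
  6       190.00       145.0653       870.3917       6,092.7419
  7     2,190.00     1,598.5356    11,189.7495      89,517.9958
  Σ                  2,575.3773    14,480.7202     106,734.7085
P = 2,575.3773.
Convexity = Σ t(t+1)·PV / [P·(1+y)²] = 106,734.7085 / (2,575.3773 × 1.094116) = 37.87926.

37.879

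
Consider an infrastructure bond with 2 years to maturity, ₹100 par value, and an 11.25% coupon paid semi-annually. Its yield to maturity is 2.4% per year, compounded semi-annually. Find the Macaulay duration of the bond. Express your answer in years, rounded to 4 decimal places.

1.8588 years

Periodic yield y = 0.012. Discount each cash flow and weight by its period:
  t   CF        PV=CF/(1+0.012)^t    t·PV
  1        5.625         5.5583         5.5583
  2        5.625         5.4924        10.9848
  3        5.625         5.4273        16.2818
  4      105.625       100.7035       402.8141
  Σ                    117.1815       435.6390
Price P = Σ PV = 117.1815.
Macaulay duration = Σ(t·PV) / P = 435.6390 / 117.1815 = 3.71764 half-year periods.
In years: 3.71764 / 2 = 1.85882 years.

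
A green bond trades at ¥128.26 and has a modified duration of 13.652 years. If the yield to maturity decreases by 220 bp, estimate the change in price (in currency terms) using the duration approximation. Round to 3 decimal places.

Duration approximation: ΔP/P ≈ -D_mod · Δy = -13.652 × (-0.022) = +0.300344.
ΔP ≈ 128.26 × (+0.300344) = +38.52212144.

+¥38.522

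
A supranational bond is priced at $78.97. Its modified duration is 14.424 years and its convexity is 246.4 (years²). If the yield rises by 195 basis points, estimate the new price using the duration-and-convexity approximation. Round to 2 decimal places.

Duration effect: -D_mod·Δy = -14.424 × (+0.0195) = -0.281268
Convexity effect: ½·C·(Δy)² = 0.5 × 246.4 × (0.0195)² = +0.0468468
ΔP/P ≈ -0.281268 + 0.0468468 = -0.2344212
New price ≈ 78.97 × (1 - 0.2344212) = 60.457757836.

$60.46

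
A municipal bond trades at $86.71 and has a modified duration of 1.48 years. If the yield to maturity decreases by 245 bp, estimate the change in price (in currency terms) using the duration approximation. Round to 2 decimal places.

+$3.14

Duration approximation: ΔP/P ≈ -D_mod · Δy = -1.48 × (-0.0245) = +0.036260.
ΔP ≈ 86.71 × (+0.036260) = +3.1441046.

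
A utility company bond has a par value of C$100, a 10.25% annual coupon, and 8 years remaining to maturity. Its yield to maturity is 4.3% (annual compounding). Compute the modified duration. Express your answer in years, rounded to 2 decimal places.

5.93 years

Periodic yield y = 0.043. First find Macaulay duration:
  t   CF        PV=CF/(1+0.043)^t    t·PV
  1        10.25         9.8274         9.8274
  2        10.25         9.4223        18.8445
  3        10.25         9.0338        27.1014
  4        10.25         8.6614        34.6455
  5        10.25         8.3043        41.5214
  6        10.25         7.9619        47.7715
  7        10.25         7.6337        53.4357
  8       110.25        78.7235       629.7876
  Σ                    139.5682       862.9352
P = 139.5682; Macaulay duration = 862.9352 / 139.5682 = 6.18289 years.
Modified duration = D_Mac / (1 + y) = 6.18289 / 1.043 = 5.92799 years.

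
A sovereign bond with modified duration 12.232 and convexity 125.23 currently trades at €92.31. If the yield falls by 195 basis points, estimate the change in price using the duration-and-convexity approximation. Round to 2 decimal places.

Duration effect: -D_mod·Δy = -12.232 × (-0.0195) = +0.238524
Convexity effect: ½·C·(Δy)² = 0.5 × 125.23 × (-0.0195)² = +0.02380935375
ΔP/P ≈ +0.238524 + 0.02380935375 = +0.26233335375
ΔP ≈ 92.31 × (+0.26233335375) = +24.2159918846625.

+€24.22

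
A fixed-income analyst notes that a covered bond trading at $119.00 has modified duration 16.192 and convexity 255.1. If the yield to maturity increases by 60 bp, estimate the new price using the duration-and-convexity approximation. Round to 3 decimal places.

Duration effect: -D_mod·Δy = -16.192 × (+0.006) = -0.097152
Convexity effect: ½·C·(Δy)² = 0.5 × 255.1 × (0.006)² = +0.0045918
ΔP/P ≈ -0.097152 + 0.0045918 = -0.0925602
New price ≈ 119.00 × (1 - 0.0925602) = 107.9853362.

$107.985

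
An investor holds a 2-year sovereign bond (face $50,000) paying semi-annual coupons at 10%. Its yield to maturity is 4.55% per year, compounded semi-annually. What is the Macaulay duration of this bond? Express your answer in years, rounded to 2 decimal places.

1.87 years

Periodic yield y = 0.02275. Discount each cash flow and weight by its period:
  t   CF        PV=CF/(1+0.02275)^t    t·PV
  1     2,500.00     2,444.3901     2,444.3901
  2     2,500.00     2,390.0172     4,780.0345
  3     2,500.00     2,336.8538     7,010.5614
  4    52,500.00    47,982.3319   191,929.3277
  Σ                 55,153.5931   206,164.3137
Price P = Σ PV = 55,153.5931.
Macaulay duration = Σ(t·PV) / P = 206,164.3137 / 55,153.5931 = 3.73800 half-year periods.
In years: 3.73800 / 2 = 1.86900 years.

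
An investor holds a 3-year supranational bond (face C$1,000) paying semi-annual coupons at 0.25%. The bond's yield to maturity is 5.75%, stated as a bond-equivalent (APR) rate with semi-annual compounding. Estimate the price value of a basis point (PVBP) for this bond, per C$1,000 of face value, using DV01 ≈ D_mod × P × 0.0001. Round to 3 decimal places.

Periodic yield y = 0.02875.
  t   CF        PV=CF/(1+0.02875)^t    t·PV
  1         1.25         1.2151         1.2151
  2         1.25         1.1811         2.3622
  3         1.25         1.1481         3.4443
  4         1.25         1.1160         4.4641
  5         1.25         1.0848         5.4241
  6     1,001.25       844.6629     5,067.9776
  Σ                    850.4081     5,084.8874
P = 850.4081; D_Mac = 5.97935 half-year periods = 2.98967 yrs; D_mod = 2.90612 yrs.
DV01 ≈ 2.90612 × 850.4081 × 0.0001 = 0.247139.

C$0.247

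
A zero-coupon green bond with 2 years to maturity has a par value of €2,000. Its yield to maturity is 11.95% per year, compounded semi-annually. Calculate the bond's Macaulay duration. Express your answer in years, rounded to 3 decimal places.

2.000 years

A zero-coupon bond has a single cash flow at maturity, so its Macaulay duration equals its maturity: 2 years.
(Equivalently: 4 semi-annual periods ÷ 2 = 2 years.)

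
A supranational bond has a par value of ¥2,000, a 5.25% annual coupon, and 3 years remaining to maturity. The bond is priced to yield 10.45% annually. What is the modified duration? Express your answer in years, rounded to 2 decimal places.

Periodic yield y = 0.1045. First find Macaulay duration:
  t   CF        PV=CF/(1+0.1045)^t    t·PV
  1       105.00        95.0656        95.0656
  2       105.00        86.0712       172.1424
  3     2,105.00     1,562.2659     4,686.7976
  Σ                  1,743.4027     4,954.0056
P = 1,743.4027; Macaulay duration = 4,954.0056 / 1,743.4027 = 2.84157 years.
Modified duration = D_Mac / (1 + y) = 2.84157 / 1.1045 = 2.57272 years.

2.57 years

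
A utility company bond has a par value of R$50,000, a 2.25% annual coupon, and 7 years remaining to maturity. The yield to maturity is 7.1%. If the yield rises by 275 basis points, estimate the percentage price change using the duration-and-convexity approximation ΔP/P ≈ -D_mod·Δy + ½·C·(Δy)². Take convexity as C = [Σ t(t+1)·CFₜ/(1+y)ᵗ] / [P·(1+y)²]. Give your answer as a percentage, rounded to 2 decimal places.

-14.94%

With y = 0.071:
  t   CF        PV=CF/(1+0.071)^t    t·PV        t(t+1)·PV
  1     1,125.00     1,050.4202     1,050.4202       2,100.8403
  2     1,125.00       980.7845     1,961.5689       5,884.7068
  3     1,125.00       915.7651     2,747.2954      10,989.1817
  4     1,125.00       855.0562     3,420.2246      17,101.1232
  5     1,125.00       798.3718     3,991.8588      23,951.1529
  6     1,125.00       745.4452     4,472.6709      31,308.6966
  7    51,125.00    31,630.5705   221,413.9936   1,771,311.9485
  Σ                 36,976.4134   239,058.0325   1,862,647.6500
P = 36,976.4134; D_Mac = 6.46515 yrs; D_mod = 6.03655 yrs; C = 43.91643.
Duration effect: -6.03655 × (+0.0275) = -0.166005
Convexity effect: 0.5 × 43.91643 × (0.0275)² = +0.0166059
ΔP/P ≈ -0.166005 + 0.0166059 = -0.149399 = -14.9399%.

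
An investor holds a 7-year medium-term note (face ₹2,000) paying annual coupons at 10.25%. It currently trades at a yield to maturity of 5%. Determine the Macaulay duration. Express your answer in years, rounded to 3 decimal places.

5.547 years

Periodic yield y = 0.05. Discount each cash flow and weight by its year:
  t   CF        PV=CF/(1+0.05)^t    t·PV
  1       205.00       195.2381       195.2381
  2       205.00       185.9410       371.8821
  3       205.00       177.0867       531.2601
  4       205.00       168.6540       674.6160
  5       205.00       160.6229       803.1143
  6       205.00       152.9742       917.8449
  7     2,205.00     1,567.0523    10,969.3663
  Σ                  2,607.5692    14,463.3219
Price P = Σ PV = 2,607.5692.
Macaulay duration = Σ(t·PV) / P = 14,463.3219 / 2,607.5692 = 5.54667 years.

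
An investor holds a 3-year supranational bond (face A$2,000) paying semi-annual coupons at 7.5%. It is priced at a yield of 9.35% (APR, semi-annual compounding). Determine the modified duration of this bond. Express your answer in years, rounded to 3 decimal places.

2.612 years

Periodic yield y = 0.04675. First find Macaulay duration:
  t   CF        PV=CF/(1+0.04675)^t    t·PV
  1        75.00        71.6503        71.6503
  2        75.00        68.4503       136.9006
  3        75.00        65.3932       196.1795
  4        75.00        62.4726       249.8903
  5        75.00        59.6824       298.4121
  6     2,075.00     1,577.4670     9,464.8020
  Σ                  1,905.1158    10,417.8348
P = 1,905.1158; Macaulay duration = 10,417.8348 / 1,905.1158 = 5.46835 half-year periods = 2.73417 years.
Modified duration = D_Mac / (1 + y) = 2.73417 / 1.04675 = 2.61206 years.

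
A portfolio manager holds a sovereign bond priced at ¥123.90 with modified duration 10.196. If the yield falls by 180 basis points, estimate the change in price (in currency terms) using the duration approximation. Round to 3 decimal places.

+¥22.739

Duration approximation: ΔP/P ≈ -D_mod · Δy = -10.196 × (-0.018) = +0.183528.
ΔP ≈ 123.90 × (+0.183528) = +22.7391192.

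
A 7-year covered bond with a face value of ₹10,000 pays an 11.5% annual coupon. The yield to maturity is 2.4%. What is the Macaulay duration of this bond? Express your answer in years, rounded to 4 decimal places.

Periodic yield y = 0.024. Discount each cash flow and weight by its year:
  t   CF        PV=CF/(1+0.024)^t    t·PV
  1     1,150.00     1,123.0469     1,123.0469
  2     1,150.00     1,096.7255     2,193.4509
  3     1,150.00     1,071.0210     3,213.0629
  4     1,150.00     1,045.9189     4,183.6756
  5     1,150.00     1,021.4052     5,107.0259
  6     1,150.00       997.4660     5,984.7960
  7    11,150.00     9,444.4174    66,110.9215
  Σ                 15,800.0007    87,915.9798
Price P = Σ PV = 15,800.0007.
Macaulay duration = Σ(t·PV) / P = 87,915.9798 / 15,800.0007 = 5.56430 years.

5.5643 years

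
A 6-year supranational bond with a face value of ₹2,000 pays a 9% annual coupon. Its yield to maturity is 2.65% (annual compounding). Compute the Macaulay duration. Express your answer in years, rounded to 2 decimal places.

Periodic yield y = 0.0265. Discount each cash flow and weight by its year:
  t   CF        PV=CF/(1+0.0265)^t    t·PV
  1       180.00       175.3531       175.3531
  2       180.00       170.8262       341.6525
  3       180.00       166.4162       499.2486
  4       180.00       162.1200       648.4801
  5       180.00       157.9348       789.6738
  6     2,180.00     1,863.3858    11,180.3145
  Σ                  2,696.0362    13,634.7228
Price P = Σ PV = 2,696.0362.
Macaulay duration = Σ(t·PV) / P = 13,634.7228 / 2,696.0362 = 5.05732 years.

5.06 years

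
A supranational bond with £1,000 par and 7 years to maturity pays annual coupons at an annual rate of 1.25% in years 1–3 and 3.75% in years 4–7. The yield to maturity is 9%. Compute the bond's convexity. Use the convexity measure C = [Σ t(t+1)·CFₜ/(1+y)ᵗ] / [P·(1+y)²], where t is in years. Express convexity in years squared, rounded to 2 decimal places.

With y = 0.09:
  t   CF        PV=CF/(1+0.09)^t    t·PV        t(t+1)·PV
  1        12.50        11.4679        11.4679          22.9358
  2        12.50        10.5210        21.0420          63.1260
  3        12.50         9.6523        28.9569         115.8275
  4        37.50        26.5659       106.2638         531.3189
  5        37.50        24.3724       121.8621         731.1728
  6        37.50        22.3600       134.1601         939.1210
  7     1,037.50       567.5480     3,972.8362      31,782.6896
  Σ                    672.4876     4,396.5890      34,186.1917
P = 672.4876.
Convexity = Σ t(t+1)·PV / [P·(1+y)²] = 34,186.1917 / (672.4876 × 1.188100) = 42.78716.

42.79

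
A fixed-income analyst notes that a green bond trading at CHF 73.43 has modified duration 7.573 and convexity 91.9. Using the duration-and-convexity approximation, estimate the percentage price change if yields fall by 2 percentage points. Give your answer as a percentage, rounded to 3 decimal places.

+16.984%

Duration effect: -D_mod·Δy = -7.573 × (-0.02) = +0.151460
Convexity effect: ½·C·(Δy)² = 0.5 × 91.9 × (-0.02)² = +0.0183800
ΔP/P ≈ +0.151460 + 0.0183800 = +0.169840
= +16.9840%.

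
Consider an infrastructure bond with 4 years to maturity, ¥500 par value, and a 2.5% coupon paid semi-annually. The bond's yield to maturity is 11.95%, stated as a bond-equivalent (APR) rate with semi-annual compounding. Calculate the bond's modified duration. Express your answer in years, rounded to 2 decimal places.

3.58 years

Periodic yield y = 0.05975. First find Macaulay duration:
  t   CF        PV=CF/(1+0.05975)^t    t·PV
  1         6.25         5.8976         5.8976
  2         6.25         5.5651        11.1302
  3         6.25         5.2513        15.7540
  4         6.25         4.9553        19.8210
  5         6.25         4.6759        23.3794
  6         6.25         4.4122        26.4735
  7         6.25         4.1635        29.1443
  8       506.25       318.2274     2,545.8196
  Σ                    353.1484     2,677.4196
P = 353.1484; Macaulay duration = 2,677.4196 / 353.1484 = 7.58157 half-year periods = 3.79079 years.
Modified duration = D_Mac / (1 + y) = 3.79079 / 1.05975 = 3.57706 years.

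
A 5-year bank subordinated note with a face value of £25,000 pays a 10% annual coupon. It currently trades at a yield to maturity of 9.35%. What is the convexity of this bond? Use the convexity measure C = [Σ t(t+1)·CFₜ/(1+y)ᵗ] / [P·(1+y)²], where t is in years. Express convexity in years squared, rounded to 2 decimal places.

19.67

With y = 0.0935:
  t   CF        PV=CF/(1+0.0935)^t    t·PV        t(t+1)·PV
  1     2,500.00     2,286.2369     2,286.2369       4,572.4737
  2     2,500.00     2,090.7516     4,181.5032      12,544.5095
  3     2,500.00     1,911.9813     5,735.9440      22,943.7759
  4     2,500.00     1,748.4969     6,993.9875      34,969.9374
  5    27,500.00    17,588.9031    87,944.5156     527,667.0938
  Σ                 25,626.3698   107,142.1871     602,697.7903
P = 25,626.3698.
Convexity = Σ t(t+1)·PV / [P·(1+y)²] = 602,697.7903 / (25,626.3698 × 1.195742) = 19.66867.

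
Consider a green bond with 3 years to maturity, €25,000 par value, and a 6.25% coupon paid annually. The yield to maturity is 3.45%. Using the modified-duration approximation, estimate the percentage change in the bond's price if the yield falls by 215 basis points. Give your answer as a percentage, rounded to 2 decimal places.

+5.89%

Periodic yield y = 0.0345. Modified duration first:
  t   CF        PV=CF/(1+0.0345)^t    t·PV
  1     1,562.50     1,510.3915     1,510.3915
  2     1,562.50     1,460.0208     2,920.0416
  3    26,562.50    23,992.6082    71,977.8247
  Σ                 26,963.0205    76,408.2577
P = 26,963.0205; D_Mac = 2.83382 yrs; D_mod = 2.83382/(1+0.0345) = 2.73931 yrs.
ΔP/P ≈ -D_mod · Δy = -2.73931 × (-0.0215) = +0.058895 = +5.8895%.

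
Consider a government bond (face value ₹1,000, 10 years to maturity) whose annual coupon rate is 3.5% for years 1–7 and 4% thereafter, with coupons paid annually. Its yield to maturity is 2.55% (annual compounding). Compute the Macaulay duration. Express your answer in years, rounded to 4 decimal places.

Periodic yield y = 0.0255. Discount each cash flow and weight by its year:
  t   CF        PV=CF/(1+0.0255)^t    t·PV
  1        35.00        34.1297        34.1297
  2        35.00        33.2810        66.5621
  3        35.00        32.4535        97.3604
  4        35.00        31.6465       126.5859
  5        35.00        30.8596       154.2978
  6        35.00        30.0922       180.5532
  7        35.00        29.3439       205.4076
  8        40.00        32.7020       261.6162
  9        40.00        31.8889       286.9997
  10    1,040.00       808.4938     8,084.9380
  Σ                  1,094.8911     9,498.4506
Price P = Σ PV = 1,094.8911.
Macaulay duration = Σ(t·PV) / P = 9,498.4506 / 1,094.8911 = 8.67525 years.

8.6752 years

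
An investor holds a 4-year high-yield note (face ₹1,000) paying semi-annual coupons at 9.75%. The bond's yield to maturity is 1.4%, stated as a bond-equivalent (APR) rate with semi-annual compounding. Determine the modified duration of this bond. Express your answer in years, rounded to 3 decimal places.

Periodic yield y = 0.007. First find Macaulay duration:
  t   CF        PV=CF/(1+0.007)^t    t·PV
  1        48.75        48.4111        48.4111
  2        48.75        48.0746        96.1492
  3        48.75        47.7404       143.2213
  4        48.75        47.4086       189.6342
  5        48.75        47.0790       235.3950
  6        48.75        46.7517       280.5105
  7        48.75        46.4268       324.9873
  8     1,048.75       991.8276     7,934.6212
  Σ                  1,323.7198     9,252.9297
P = 1,323.7198; Macaulay duration = 9,252.9297 / 1,323.7198 = 6.99010 half-year periods = 3.49505 years.
Modified duration = D_Mac / (1 + y) = 3.49505 / 1.007 = 3.47075 years.

3.471 years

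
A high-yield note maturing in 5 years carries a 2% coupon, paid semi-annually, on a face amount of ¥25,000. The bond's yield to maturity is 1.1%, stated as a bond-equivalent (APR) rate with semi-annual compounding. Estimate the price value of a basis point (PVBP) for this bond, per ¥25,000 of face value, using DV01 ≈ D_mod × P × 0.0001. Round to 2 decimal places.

¥12.43

Periodic yield y = 0.0055.
  t   CF        PV=CF/(1+0.0055)^t    t·PV
  1       250.00       248.6325       248.6325
  2       250.00       247.2725       494.5450
  3       250.00       245.9200       737.7599
  4       250.00       244.5748       978.2992
  5       250.00       243.2370     1,216.1850
  6       250.00       241.9065     1,451.4391
  7       250.00       240.5833     1,684.0831
  8       250.00       239.2673     1,914.1387
  9       250.00       237.9586     2,141.6271
  10   25,250.00    23,902.3517   239,023.5174
  Σ                 26,091.7043   249,890.2270
P = 26,091.7043; D_Mac = 9.57738 half-year periods = 4.78869 yrs; D_mod = 4.76250 yrs.
DV01 ≈ 4.76250 × 26,091.7043 × 0.0001 = 12.426167.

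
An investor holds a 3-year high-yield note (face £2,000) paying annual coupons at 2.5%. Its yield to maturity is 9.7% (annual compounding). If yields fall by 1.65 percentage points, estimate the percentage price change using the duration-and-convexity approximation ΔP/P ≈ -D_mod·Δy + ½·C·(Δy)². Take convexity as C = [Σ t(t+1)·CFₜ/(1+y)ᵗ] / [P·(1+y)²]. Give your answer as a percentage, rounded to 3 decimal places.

With y = 0.097:
  t   CF        PV=CF/(1+0.097)^t    t·PV        t(t+1)·PV
  1        50.00        45.5789        45.5789          91.1577
  2        50.00        41.5486        83.0973         249.2918
  3     2,050.00     1,552.8660     4,658.5980      18,634.3919
  Σ                  1,639.9935     4,787.2741      18,974.8414
P = 1,639.9935; D_Mac = 2.91908 yrs; D_mod = 2.66097 yrs; C = 9.61441.
Duration effect: -2.66097 × (-0.0165) = +0.043906
Convexity effect: 0.5 × 9.61441 × (-0.0165)² = +0.0013088
ΔP/P ≈ +0.043906 + 0.0013088 = +0.045215 = +4.5215%.

+4.521%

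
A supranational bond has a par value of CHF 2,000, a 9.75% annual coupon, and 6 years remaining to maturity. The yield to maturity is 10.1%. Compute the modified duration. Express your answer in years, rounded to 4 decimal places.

Periodic yield y = 0.101. First find Macaulay duration:
  t   CF        PV=CF/(1+0.101)^t    t·PV
  1       195.00       177.1117       177.1117
  2       195.00       160.8644       321.7288
  3       195.00       146.1075       438.3226
  4       195.00       132.7044       530.8176
  5       195.00       120.5308       602.6540
  6     2,195.00     1,232.2834     7,393.7006
  Σ                  1,969.6023     9,464.3354
P = 1,969.6023; Macaulay duration = 9,464.3354 / 1,969.6023 = 4.80520 years.
Modified duration = D_Mac / (1 + y) = 4.80520 / 1.101 = 4.36440 years.

4.3644 years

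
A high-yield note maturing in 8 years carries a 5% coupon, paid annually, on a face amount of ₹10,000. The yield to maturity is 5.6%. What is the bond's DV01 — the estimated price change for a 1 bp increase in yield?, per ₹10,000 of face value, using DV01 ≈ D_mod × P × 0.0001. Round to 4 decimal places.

Periodic yield y = 0.056.
  t   CF        PV=CF/(1+0.056)^t    t·PV
  1       500.00       473.4848       473.4848
  2       500.00       448.3758       896.7516
  3       500.00       424.5983     1,273.7949
  4       500.00       402.0817     1,608.3269
  5       500.00       380.7592     1,903.7960
  6       500.00       360.5674     2,163.4046
  7       500.00       341.4464     2,390.1250
  8    10,500.00     6,790.1279    54,321.0230
  Σ                  9,621.4416    65,030.7069
P = 9,621.4416; D_Mac = 6.75894 yrs; D_mod = 6.40051 yrs.
DV01 ≈ 6.40051 × 9,621.4416 × 0.0001 = 6.158211.

₹6.1582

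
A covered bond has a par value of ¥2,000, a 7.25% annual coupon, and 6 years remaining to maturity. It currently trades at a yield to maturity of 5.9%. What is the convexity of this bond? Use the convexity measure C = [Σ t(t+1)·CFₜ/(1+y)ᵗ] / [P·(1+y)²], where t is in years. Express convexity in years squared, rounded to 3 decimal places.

30.078

With y = 0.059:
  t   CF        PV=CF/(1+0.059)^t    t·PV        t(t+1)·PV
  1       145.00       136.9216       136.9216         273.8432
  2       145.00       129.2933       258.5866         775.7599
  3       145.00       122.0900       366.2700       1,465.0801
  4       145.00       115.2880       461.1521       2,305.7603
  5       145.00       108.8650       544.3249       3,265.9494
  6     2,145.00     1,520.7280     9,124.3679      63,870.5750
  Σ                  2,133.1859    10,891.6231      71,956.9680
P = 2,133.1859.
Convexity = Σ t(t+1)·PV / [P·(1+y)²] = 71,956.9680 / (2,133.1859 × 1.121481) = 30.07823.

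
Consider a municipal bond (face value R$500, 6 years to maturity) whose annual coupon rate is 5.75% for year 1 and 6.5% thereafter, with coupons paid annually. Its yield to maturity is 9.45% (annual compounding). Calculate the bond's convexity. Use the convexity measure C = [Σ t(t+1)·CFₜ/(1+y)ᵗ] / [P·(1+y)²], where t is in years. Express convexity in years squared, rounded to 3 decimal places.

With y = 0.0945:
  t   CF        PV=CF/(1+0.0945)^t    t·PV        t(t+1)·PV
  1        28.75        26.2677        26.2677          52.5354
  2        32.50        27.1301        54.2603         162.7808
  3        32.50        24.7877        74.3631         297.4523
  4        32.50        22.6475        90.5900         452.9500
  5        32.50        20.6921       103.4605         620.7629
  6       532.50       309.7598     1,858.5586      13,009.9104
  Σ                    431.2849     2,207.5002      14,596.3919
P = 431.2849.
Convexity = Σ t(t+1)·PV / [P·(1+y)²] = 14,596.3919 / (431.2849 × 1.197930) = 28.25204.

28.252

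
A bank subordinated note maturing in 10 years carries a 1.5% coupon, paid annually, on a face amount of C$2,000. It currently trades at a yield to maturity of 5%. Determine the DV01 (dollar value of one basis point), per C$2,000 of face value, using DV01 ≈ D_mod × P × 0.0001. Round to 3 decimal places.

Periodic yield y = 0.05.
  t   CF        PV=CF/(1+0.05)^t    t·PV
  1        30.00        28.5714        28.5714
  2        30.00        27.2109        54.4218
  3        30.00        25.9151        77.7454
  4        30.00        24.6811        98.7243
  5        30.00        23.5058       117.5289
  6        30.00        22.3865       134.3188
  7        30.00        21.3204       149.2431
  8        30.00        20.3052       162.4414
  9        30.00        19.3383       174.0444
  10    2,030.00     1,246.2439    12,462.4390
  Σ                  1,459.4786    13,459.4786
P = 1,459.4786; D_Mac = 9.22211 yrs; D_mod = 8.78297 yrs.
DV01 ≈ 8.78297 × 1,459.4786 × 0.0001 = 1.281855.

C$1.282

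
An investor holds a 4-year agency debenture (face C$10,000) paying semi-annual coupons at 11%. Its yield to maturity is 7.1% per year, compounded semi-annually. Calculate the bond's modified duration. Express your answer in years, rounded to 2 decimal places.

Periodic yield y = 0.0355. First find Macaulay duration:
  t   CF        PV=CF/(1+0.0355)^t    t·PV
  1       550.00       531.1444       531.1444
  2       550.00       512.9352     1,025.8704
  3       550.00       495.3502     1,486.0507
  4       550.00       478.3682     1,913.4727
  5       550.00       461.9683     2,309.8415
  6       550.00       446.1307     2,676.7840
  7       550.00       430.8360     3,015.8519
  8    10,550.00     7,980.8957    63,847.1654
  Σ                 11,337.6286    76,806.1809
P = 11,337.6286; Macaulay duration = 76,806.1809 / 11,337.6286 = 6.77445 half-year periods = 3.38722 years.
Modified duration = D_Mac / (1 + y) = 3.38722 / 1.0355 = 3.27110 years.

3.27 years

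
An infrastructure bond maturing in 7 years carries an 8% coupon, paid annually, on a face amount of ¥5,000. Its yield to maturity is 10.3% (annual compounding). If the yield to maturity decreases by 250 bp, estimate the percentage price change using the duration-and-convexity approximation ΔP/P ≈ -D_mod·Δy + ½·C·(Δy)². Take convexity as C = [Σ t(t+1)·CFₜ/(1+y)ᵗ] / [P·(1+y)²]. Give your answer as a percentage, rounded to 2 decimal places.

With y = 0.103:
  t   CF        PV=CF/(1+0.103)^t    t·PV        t(t+1)·PV
  1       400.00       362.6473       362.6473         725.2947
  2       400.00       328.7827       657.5654       1,972.6962
  3       400.00       298.0804       894.2413       3,576.9651
  4       400.00       270.2452     1,080.9807       5,404.9034
  5       400.00       245.0092     1,225.0461       7,350.2766
  6       400.00       222.1298     1,332.7791       9,329.4536
  7     5,400.00     2,718.7243    19,031.0703     152,248.5621
  Σ                  4,445.6190    24,584.3301     180,608.1517
P = 4,445.6190; D_Mac = 5.53001 yrs; D_mod = 5.01361 yrs; C = 33.39290.
Duration effect: -5.01361 × (-0.025) = +0.125340
Convexity effect: 0.5 × 33.39290 × (-0.025)² = +0.0104353
ΔP/P ≈ +0.125340 + 0.0104353 = +0.135776 = +13.5776%.

+13.58%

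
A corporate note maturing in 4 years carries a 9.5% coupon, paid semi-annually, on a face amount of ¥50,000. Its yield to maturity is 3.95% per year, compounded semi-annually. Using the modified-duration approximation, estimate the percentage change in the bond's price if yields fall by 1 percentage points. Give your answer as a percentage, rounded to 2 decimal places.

Periodic yield y = 0.01975. Modified duration first:
  t   CF        PV=CF/(1+0.01975)^t    t·PV
  1     2,375.00     2,329.0022     2,329.0022
  2     2,375.00     2,283.8953     4,567.7905
  3     2,375.00     2,239.6620     6,718.9859
  4     2,375.00     2,196.2853     8,785.1413
  5     2,375.00     2,153.7488    10,768.7439
  6     2,375.00     2,112.0361    12,672.2164
  7     2,375.00     2,071.1312    14,497.9186
  8    52,375.00    44,789.3051   358,314.4405
  Σ                 60,175.0659   418,654.2392
P = 60,175.0659; D_Mac = 6.95727 half-year periods = 3.47864 yrs; D_mod = 3.47864/(1+0.01975) = 3.41126 yrs.
ΔP/P ≈ -D_mod · Δy = -3.41126 × (-0.01) = +0.034113 = +3.4113%.

+3.41%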